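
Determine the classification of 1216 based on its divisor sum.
abundant

Proper divisors of 1216: sum = 1 + 2 + 4 + 8 + 16 + 19 + 32 + 38 + 64 + 76 + 152 + 304 + 608 = 1324
Since 1324 > 1216, 1216 is abundant.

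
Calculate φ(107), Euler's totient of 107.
106

107 = 107
φ(n) = n × ∏(1 - 1/p) for each prime p dividing n
φ(107) = 107 × (1 - 1/107) = 106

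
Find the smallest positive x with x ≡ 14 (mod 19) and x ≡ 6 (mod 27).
33

Using Chinese Remainder Theorem:
M = 19 × 27 = 513
M1 = 27, M2 = 19
y1 = 27^(-1) mod 19 = 12
y2 = 19^(-1) mod 27 = 10
x = (14×27×12 + 6×19×10) mod 513 = 33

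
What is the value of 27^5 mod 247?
183

Repeated squaring. Binary of 5 = 101.
27^1 ≡ 27 (mod 247); 27^2 ≡ 235 (mod 247); 27^4 ≡ 144 (mod 247)
27^5 = 27^1 × 27^4 ≡ 183 (mod 247)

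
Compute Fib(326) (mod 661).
3

Matrix identity: Q^n = [[F_(n+1), F_n], [F_n, F_(n-1)]] with Q = [[1,1],[1,0]].
n = 326 = 101000110₂. Square-and-multiply, entries mod 661:
Q^1 = [[1,1],[1,0]]
Q^2 = (Q^1)² = [[2,1],[1,1]]
Q^5 = (Q^2)²·Q = [[8,5],[5,3]]
Q^10 = (Q^5)² = [[89,55],[55,34]]
Q^20 = (Q^10)² = [[370,155],[155,215]]
Q^40 = (Q^20)² = [[302,118],[118,184]]
Q^81 = (Q^40)²·Q = [[531,29],[29,502]]
Q^163 = (Q^81)²·Q = [[106,555],[555,212]]
Q^326 = (Q^163)² = [[659,3],[3,656]]
F_326 mod 661 = Q^326[0][1] = 3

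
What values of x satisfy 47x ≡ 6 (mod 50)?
x ≡ 48 (mod 50)

gcd(47, 50) = 1, which divides 6, so solutions exist.
Find 47^(-1) mod 50 by the extended Euclidean algorithm:
50 = 1 × 47 + 3  ⟹  3 = (1)·50 + (-1)·47
47 = 15 × 3 + 2  ⟹  2 = (-15)·50 + (16)·47
3 = 1 × 2 + 1  ⟹  1 = (16)·50 + (-17)·47
So (-17)·47 ≡ 1 (mod 50), i.e. 47^(-1) ≡ -17 ≡ 33 (mod 50).
x ≡ 33 × 6 = 198 ≡ 48 (mod 50).
Check: 47 × 48 = 2256 ≡ 6 (mod 50).
Unique solution: x ≡ 48 (mod 50)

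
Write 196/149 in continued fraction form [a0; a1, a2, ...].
[1; 3, 5, 1, 7]

Euclidean algorithm steps:
196 = 1 × 149 + 47
149 = 3 × 47 + 8
47 = 5 × 8 + 7
8 = 1 × 7 + 1
7 = 7 × 1 + 0
Continued fraction: [1; 3, 5, 1, 7]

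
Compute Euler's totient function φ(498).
164

498 = 2 × 3 × 83
φ(n) = n × ∏(1 - 1/p) for each prime p dividing n
φ(498) = 498 × (1 - 1/2) × (1 - 1/3) × (1 - 1/83) = 164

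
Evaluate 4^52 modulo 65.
61

Repeated squaring. Binary of 52 = 110100.
4^1 ≡ 4 (mod 65); 4^2 ≡ 16 (mod 65); 4^4 ≡ 61 (mod 65); 4^8 ≡ 16 (mod 65); 4^16 ≡ 61 (mod 65); 4^32 ≡ 16 (mod 65)
4^52 = 4^4 × 4^16 × 4^32 ≡ 61 (mod 65)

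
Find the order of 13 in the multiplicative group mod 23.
11

23 is prime, so ord(13) divides φ(23) = 22.
Divisors of 22: 1, 2, 11, 22.
Repeated squaring: 13^1 ≡ 13, 13^2 ≡ 8, 13^4 ≡ 18, 13^8 ≡ 2, 13^16 ≡ 4 (mod 23).
Test 13^d mod 23 for each divisor d in increasing order:
13^1 ≡ 13
13^2 ≡ 8
13^11 = 13^8·13^2·13^1 ≡ 1  ← first divisor giving 1
The order is 11.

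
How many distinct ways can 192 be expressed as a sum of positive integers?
1987276856363

p(n) counts ways to write n as a sum of positive integers (order ignored).
Euler's pentagonal recurrence: p(k) = p(k-1) + p(k-2) - p(k-5) - p(k-7) + p(k-12) + p(k-15) - ... (offsets j(3j∓1)/2, signs ++--, p(0)=1, p(<0)=0).
DP table for k = 0..191: p(0)=1, p(1)=1, p(2)=2, p(3)=3, p(4)=5, p(5)=7, p(6)=11, p(7)=15, p(8)=22, p(9)=30, p(10)=42, p(11)=56, p(12)=77, p(13)=101, p(14)=135, p(15)=176, p(16)=231, p(17)=297, p(18)=385, p(19)=490, p(20)=627, p(21)=792, p(22)=1002, p(23)=1255, p(24)=1575, p(25)=1958, p(26)=2436, p(27)=3010, p(28)=3718, p(29)=4565, p(30)=5604, p(31)=6842, p(32)=8349, p(33)=10143, p(34)=12310, p(35)=14883, p(36)=17977, p(37)=21637, p(38)=26015, p(39)=31185, p(40)=37338, p(41)=44583, p(42)=53174, p(43)=63261, p(44)=75175, p(45)=89134, p(46)=105558, p(47)=124754, p(48)=147273, p(49)=173525, p(50)=204226, p(51)=239943, p(52)=281589, p(53)=329931, p(54)=386155, p(55)=451276, p(56)=526823, p(57)=614154, p(58)=715220, p(59)=831820, p(60)=966467, p(61)=1121505, p(62)=1300156, p(63)=1505499, p(64)=1741630, p(65)=2012558, p(66)=2323520, p(67)=2679689, p(68)=3087735, p(69)=3554345, p(70)=4087968, p(71)=4697205, p(72)=5392783, p(73)=6185689, p(74)=7089500, p(75)=8118264, p(76)=9289091, p(77)=10619863, p(78)=12132164, p(79)=13848650, p(80)=15796476, p(81)=18004327, p(82)=20506255, p(83)=23338469, p(84)=26543660, p(85)=30167357, p(86)=34262962, p(87)=38887673, p(88)=44108109, p(89)=49995925, p(90)=56634173, p(91)=64112359, p(92)=72533807, p(93)=82010177, p(94)=92669720, p(95)=104651419, p(96)=118114304, p(97)=133230930, p(98)=150198136, p(99)=169229875, p(100)=190569292, p(101)=214481126, p(102)=241265379, p(103)=271248950, p(104)=304801365, p(105)=342325709, p(106)=384276336, p(107)=431149389, p(108)=483502844, p(109)=541946240, p(110)=607163746, p(111)=679903203, p(112)=761002156, p(113)=851376628, p(114)=952050665, p(115)=1064144451, p(116)=1188908248, p(117)=1327710076, p(118)=1482074143, p(119)=1653668665, p(120)=1844349560, p(121)=2056148051, p(122)=2291320912, p(123)=2552338241, p(124)=2841940500, p(125)=3163127352, p(126)=3519222692, p(127)=3913864295, p(128)=4351078600, p(129)=4835271870, p(130)=5371315400, p(131)=5964539504, p(132)=6620830889, p(133)=7346629512, p(134)=8149040695, p(135)=9035836076, p(136)=10015581680, p(137)=11097645016, p(138)=12292341831, p(139)=13610949895, p(140)=15065878135, p(141)=16670689208, p(142)=18440293320, p(143)=20390982757, p(144)=22540654445, p(145)=24908858009, p(146)=27517052599, p(147)=30388671978, p(148)=33549419497, p(149)=37027355200, p(150)=40853235313, p(151)=45060624582, p(152)=49686288421, p(153)=54770336324, p(154)=60356673280, p(155)=66493182097, p(156)=73232243759, p(157)=80630964769, p(158)=88751778802, p(159)=97662728555, p(160)=107438159466, p(161)=118159068427, p(162)=129913904637, p(163)=142798995930, p(164)=156919475295, p(165)=172389800255, p(166)=189334822579, p(167)=207890420102, p(168)=228204732751, p(169)=250438925115, p(170)=274768617130, p(171)=301384802048, p(172)=330495499613, p(173)=362326859895, p(174)=397125074750, p(175)=435157697830, p(176)=476715857290, p(177)=522115831195, p(178)=571701605655, p(179)=625846753120, p(180)=684957390936, p(181)=749474411781, p(182)=819876908323, p(183)=896684817527, p(184)=980462880430, p(185)=1071823774337, p(186)=1171432692373, p(187)=1280011042268, p(188)=1398341745571, p(189)=1527273599625, p(190)=1667727404093, p(191)=1820701100652.
Final step: p(192) = p(191) + p(190) - p(187) - p(185) + p(180) + p(177) - p(170) - p(166) + p(157) + p(152) - p(141) - p(135) + p(122) + p(115) - p(100) - p(92) + p(75) + p(66) - p(47) - p(37) + p(16) + p(5)
= 1820701100652 + 1667727404093 - 1280011042268 - 1071823774337 + 684957390936 + 522115831195 - 274768617130 - 189334822579 + 80630964769 + 49686288421 - 16670689208 - 9035836076 + 2291320912 + 1064144451 - 190569292 - 72533807 + 8118264 + 2323520 - 124754 - 21637 + 231 + 7
= 1987276856363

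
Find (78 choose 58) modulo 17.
4

Using Lucas' theorem:
Write n=78 and k=58 in base 17:
n in base 17: [4, 10]
k in base 17: [3, 7]
C(78,58) mod 17 = ∏ C(n_i, k_i) mod 17
Digit binomials (mod 17): C(4,3) = 4; C(10,7) = 120 ≡ 1
Product: 4 × 1 = 4 ≡ 4 (mod 17)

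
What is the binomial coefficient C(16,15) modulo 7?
2

Using Lucas' theorem:
Write n=16 and k=15 in base 7:
n in base 7: [2, 2]
k in base 7: [2, 1]
C(16,15) mod 7 = ∏ C(n_i, k_i) mod 7
Digit binomials (mod 7): C(2,2) = 1; C(2,1) = 2
Product: 1 × 2 = 2 ≡ 2 (mod 7)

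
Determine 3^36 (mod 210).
141

Repeated squaring. Binary of 36 = 100100.
3^1 ≡ 3 (mod 210); 3^2 ≡ 9 (mod 210); 3^4 ≡ 81 (mod 210); 3^8 ≡ 51 (mod 210); 3^16 ≡ 81 (mod 210); 3^32 ≡ 51 (mod 210)
3^36 = 3^4 × 3^32 ≡ 141 (mod 210)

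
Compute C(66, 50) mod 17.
0

Using Lucas' theorem:
Write n=66 and k=50 in base 17:
n in base 17: [3, 15]
k in base 17: [2, 16]
C(66,50) mod 17 = ∏ C(n_i, k_i) mod 17
Digit binomials (mod 17): C(3,2) = 3; C(15,16) = 0 (k_i > n_i)
Product: 3 × 0 = 0 ≡ 0 (mod 17)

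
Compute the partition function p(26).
2436

p(n) counts ways to write n as a sum of positive integers (order ignored).
Euler's pentagonal recurrence: p(k) = p(k-1) + p(k-2) - p(k-5) - p(k-7) + p(k-12) + p(k-15) - ... (offsets j(3j∓1)/2, signs ++--, p(0)=1, p(<0)=0).
DP table for k = 0..25: p(0)=1, p(1)=1, p(2)=2, p(3)=3, p(4)=5, p(5)=7, p(6)=11, p(7)=15, p(8)=22, p(9)=30, p(10)=42, p(11)=56, p(12)=77, p(13)=101, p(14)=135, p(15)=176, p(16)=231, p(17)=297, p(18)=385, p(19)=490, p(20)=627, p(21)=792, p(22)=1002, p(23)=1255, p(24)=1575, p(25)=1958.
Final step: p(26) = p(25) + p(24) - p(21) - p(19) + p(14) + p(11) - p(4) - p(0)
= 1958 + 1575 - 792 - 490 + 135 + 56 - 5 - 1
= 2436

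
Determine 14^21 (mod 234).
170

Repeated squaring. Binary of 21 = 10101.
14^1 ≡ 14 (mod 234); 14^2 ≡ 196 (mod 234); 14^4 ≡ 40 (mod 234); 14^8 ≡ 196 (mod 234); 14^16 ≡ 40 (mod 234)
14^21 = 14^1 × 14^4 × 14^16 ≡ 170 (mod 234)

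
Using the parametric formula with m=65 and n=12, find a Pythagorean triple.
(4081, 1560, 4369)

Euclid's formula: a = m² - n², b = 2mn, c = m² + n²
m = 65, n = 12
a = 65² - 12² = 4225 - 144 = 4081
b = 2 × 65 × 12 = 1560
c = 65² + 12² = 4225 + 144 = 4369
Verification: 4081² + 1560² = 16654561 + 2433600 = 19088161 = 4369² ✓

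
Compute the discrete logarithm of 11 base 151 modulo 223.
43

Baby-step giant-step with step n = ⌈√223⌉ = 15.
Baby steps 151^j mod 223 (j:value) for j=0..14: 0:1, 1:151, 2:55, 3:54, 4:126, 5:71, 6:17, 7:114, 8:43, 9:26, 10:135, 11:92, 12:66, 13:154, 14:62.
Giant-step multiplier: 151^(-15) ≡ 151^(222-15) = 151^207 ≡ 167 (mod 223).
Giant steps γ_i = 11·167^i mod 223: γ_0=11, γ_1=53, γ_2=154 (in table at j=13).
x = i·n + j = 2·15 + 13 = 43.
Check: 151^43 ≡ 11 (mod 223).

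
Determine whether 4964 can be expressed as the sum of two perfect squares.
8² + 70² (a=8, b=70)

Factorization: 4964 = 2^2 × 17 × 73
By Fermat: n is sum of two squares iff every prime p ≡ 3 (mod 4) appears to even power.
All primes ≡ 3 (mod 4) appear to even power.
Search a = 0, 1, 2, … for 4964 - a² a perfect square: first hit at a = 8: 4964 - 64 = 4900 = 70².
4964 = 8² + 70² = 64 + 4900 ✓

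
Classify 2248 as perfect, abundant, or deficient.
deficient

Proper divisors of 2248: sum = 1 + 2 + 4 + 8 + 281 + 562 + 1124 = 1982
Since 1982 < 2248, 2248 is deficient.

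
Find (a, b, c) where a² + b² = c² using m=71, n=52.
(2337, 7384, 7745)

Euclid's formula: a = m² - n², b = 2mn, c = m² + n²
m = 71, n = 52
a = 71² - 52² = 5041 - 2704 = 2337
b = 2 × 71 × 52 = 7384
c = 71² + 52² = 5041 + 2704 = 7745
Verification: 2337² + 7384² = 5461569 + 54523456 = 59985025 = 7745² ✓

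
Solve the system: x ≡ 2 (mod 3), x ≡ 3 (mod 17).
20

Using Chinese Remainder Theorem:
M = 3 × 17 = 51
M1 = 17, M2 = 3
y1 = 17^(-1) mod 3 = 2
y2 = 3^(-1) mod 17 = 6
x = (2×17×2 + 3×3×6) mod 51 = 20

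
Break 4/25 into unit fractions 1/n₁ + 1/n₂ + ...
1/7 + 1/59 + 1/5163 + 1/53307975

Greedy algorithm:
4/25: ceiling(25/4) = 7, use 1/7
3/175: ceiling(175/3) = 59, use 1/59
2/10325: ceiling(10325/2) = 5163, use 1/5163
1/53307975: ceiling(53307975/1) = 53307975, use 1/53307975
Result: 4/25 = 1/7 + 1/59 + 1/5163 + 1/53307975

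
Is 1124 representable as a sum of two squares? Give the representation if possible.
10² + 32² (a=10, b=32)

Factorization: 1124 = 2^2 × 281
By Fermat: n is sum of two squares iff every prime p ≡ 3 (mod 4) appears to even power.
All primes ≡ 3 (mod 4) appear to even power.
Search a = 0, 1, 2, … for 1124 - a² a perfect square: first hit at a = 10: 1124 - 100 = 1024 = 32².
1124 = 10² + 32² = 100 + 1024 ✓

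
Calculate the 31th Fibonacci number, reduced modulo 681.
613

Matrix identity: Q^n = [[F_(n+1), F_n], [F_n, F_(n-1)]] with Q = [[1,1],[1,0]].
n = 31 = 11111₂. Square-and-multiply, entries mod 681:
Q^1 = [[1,1],[1,0]]
Q^3 = (Q^1)²·Q = [[3,2],[2,1]]
Q^7 = (Q^3)²·Q = [[21,13],[13,8]]
Q^15 = (Q^7)²·Q = [[306,610],[610,377]]
Q^31 = (Q^15)²·Q = [[471,613],[613,539]]
F_31 mod 681 = Q^31[0][1] = 613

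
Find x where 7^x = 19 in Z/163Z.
35

Baby-step giant-step with step n = ⌈√163⌉ = 13.
Baby steps 7^j mod 163 (j:value) for j=0..12: 0:1, 1:7, 2:49, 3:17, 4:119, 5:18, 6:126, 7:67, 8:143, 9:23, 10:161, 11:149, 12:65.
Giant-step multiplier: 7^(-13) ≡ 7^(162-13) = 7^149 ≡ 139 (mod 163).
Giant steps γ_i = 19·139^i mod 163: γ_0=19, γ_1=33, γ_2=23 (in table at j=9).
x = i·n + j = 2·13 + 9 = 35.
Check: 7^35 ≡ 19 (mod 163).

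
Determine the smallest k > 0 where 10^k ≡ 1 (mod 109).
108

109 is prime, so ord(10) divides φ(109) = 108.
Divisors of 108: 1, 2, 3, 4, 6, 9, 12, 18, 27, 36, 54, 108.
Repeated squaring: 10^1 ≡ 10, 10^2 ≡ 100, 10^4 ≡ 81, 10^8 ≡ 21, 10^16 ≡ 5, 10^32 ≡ 25, 10^64 ≡ 80 (mod 109).
Test 10^d mod 109 for each divisor d in increasing order:
10^1 ≡ 10
10^2 ≡ 100
10^3 = 10^2·10^1 ≡ 19
10^4 ≡ 81
10^6 = 10^4·10^2 ≡ 34
10^9 = 10^8·10^1 ≡ 101
10^12 = 10^8·10^4 ≡ 66
10^18 = 10^16·10^2 ≡ 64
10^27 = 10^16·10^8·10^2·10^1 ≡ 33
10^36 = 10^32·10^4 ≡ 63
10^54 = 10^32·10^16·10^4·10^2 ≡ 108
10^108 = 10^64·10^32·10^8·10^4 ≡ 1  ← first divisor giving 1
The order is 108.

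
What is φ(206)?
102

206 = 2 × 103
φ(n) = n × ∏(1 - 1/p) for each prime p dividing n
φ(206) = 206 × (1 - 1/2) × (1 - 1/103) = 102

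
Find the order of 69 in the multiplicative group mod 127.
63

127 is prime, so ord(69) divides φ(127) = 126.
Divisors of 126: 1, 2, 3, 6, 7, 9, 14, 18, 21, 42, 63, 126.
Repeated squaring: 69^1 ≡ 69, 69^2 ≡ 62, 69^4 ≡ 34, 69^8 ≡ 13, 69^16 ≡ 42, 69^32 ≡ 113, 69^64 ≡ 69 (mod 127).
Test 69^d mod 127 for each divisor d in increasing order:
69^1 ≡ 69
69^2 ≡ 62
69^3 = 69^2·69^1 ≡ 87
69^6 = 69^4·69^2 ≡ 76
69^7 = 69^4·69^2·69^1 ≡ 37
69^9 = 69^8·69^1 ≡ 8
69^14 = 69^8·69^4·69^2 ≡ 99
69^18 = 69^16·69^2 ≡ 64
69^21 = 69^16·69^4·69^1 ≡ 107
69^42 = 69^32·69^8·69^2 ≡ 19
69^63 = 69^32·69^16·69^8·69^4·69^2·69^1 ≡ 1  ← first divisor giving 1
The order is 63.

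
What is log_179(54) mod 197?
184

Baby-step giant-step with step n = ⌈√197⌉ = 15.
Baby steps 179^j mod 197 (j:value) for j=0..14: 0:1, 1:179, 2:127, 3:78, 4:172, 5:56, 6:174, 7:20, 8:34, 9:176, 10:181, 11:91, 12:135, 13:131, 14:6.
Giant-step multiplier: 179^(-15) ≡ 179^(196-15) = 179^181 ≡ 31 (mod 197).
Giant steps γ_i = 54·31^i mod 197: γ_0=54, γ_1=98, γ_2=83, γ_3=12, γ_4=175, γ_5=106, γ_6=134, γ_7=17, γ_8=133, γ_9=183, γ_10=157, γ_11=139, γ_12=172 (in table at j=4).
x = i·n + j = 12·15 + 4 = 184.
Check: 179^184 ≡ 54 (mod 197).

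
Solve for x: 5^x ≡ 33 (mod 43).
13

Baby-step giant-step with step n = ⌈√43⌉ = 7.
Baby steps 5^j mod 43 (j:value) for j=0..6: 0:1, 1:5, 2:25, 3:39, 4:23, 5:29, 6:16.
Giant-step multiplier: 5^(-7) ≡ 5^(42-7) = 5^35 ≡ 7 (mod 43).
Giant steps γ_i = 33·7^i mod 43: γ_0=33, γ_1=16 (in table at j=6).
x = i·n + j = 1·7 + 6 = 13.
Check: 5^13 ≡ 33 (mod 43).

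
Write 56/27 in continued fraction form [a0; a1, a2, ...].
[2; 13, 2]

Euclidean algorithm steps:
56 = 2 × 27 + 2
27 = 13 × 2 + 1
2 = 2 × 1 + 0
Continued fraction: [2; 13, 2]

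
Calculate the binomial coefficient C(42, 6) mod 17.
11

Using Lucas' theorem:
Write n=42 and k=6 in base 17:
n in base 17: [2, 8]
k in base 17: [0, 6]
C(42,6) mod 17 = ∏ C(n_i, k_i) mod 17
Digit binomials (mod 17): C(2,0) = 1; C(8,6) = 28 ≡ 11
Product: 1 × 11 = 11 ≡ 11 (mod 17)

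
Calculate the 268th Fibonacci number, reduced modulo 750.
291

Matrix identity: Q^n = [[F_(n+1), F_n], [F_n, F_(n-1)]] with Q = [[1,1],[1,0]].
n = 268 = 100001100₂. Square-and-multiply, entries mod 750:
Q^1 = [[1,1],[1,0]]
Q^2 = (Q^1)² = [[2,1],[1,1]]
Q^4 = (Q^2)² = [[5,3],[3,2]]
Q^8 = (Q^4)² = [[34,21],[21,13]]
Q^16 = (Q^8)² = [[97,237],[237,610]]
Q^33 = (Q^16)²·Q = [[637,328],[328,309]]
Q^67 = (Q^33)²·Q = [[141,353],[353,538]]
Q^134 = (Q^67)² = [[490,437],[437,53]]
Q^268 = (Q^134)² = [[569,291],[291,278]]
F_268 mod 750 = Q^268[0][1] = 291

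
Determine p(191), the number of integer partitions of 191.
1820701100652

p(n) counts ways to write n as a sum of positive integers (order ignored).
Euler's pentagonal recurrence: p(k) = p(k-1) + p(k-2) - p(k-5) - p(k-7) + p(k-12) + p(k-15) - ... (offsets j(3j∓1)/2, signs ++--, p(0)=1, p(<0)=0).
DP table for k = 0..190: p(0)=1, p(1)=1, p(2)=2, p(3)=3, p(4)=5, p(5)=7, p(6)=11, p(7)=15, p(8)=22, p(9)=30, p(10)=42, p(11)=56, p(12)=77, p(13)=101, p(14)=135, p(15)=176, p(16)=231, p(17)=297, p(18)=385, p(19)=490, p(20)=627, p(21)=792, p(22)=1002, p(23)=1255, p(24)=1575, p(25)=1958, p(26)=2436, p(27)=3010, p(28)=3718, p(29)=4565, p(30)=5604, p(31)=6842, p(32)=8349, p(33)=10143, p(34)=12310, p(35)=14883, p(36)=17977, p(37)=21637, p(38)=26015, p(39)=31185, p(40)=37338, p(41)=44583, p(42)=53174, p(43)=63261, p(44)=75175, p(45)=89134, p(46)=105558, p(47)=124754, p(48)=147273, p(49)=173525, p(50)=204226, p(51)=239943, p(52)=281589, p(53)=329931, p(54)=386155, p(55)=451276, p(56)=526823, p(57)=614154, p(58)=715220, p(59)=831820, p(60)=966467, p(61)=1121505, p(62)=1300156, p(63)=1505499, p(64)=1741630, p(65)=2012558, p(66)=2323520, p(67)=2679689, p(68)=3087735, p(69)=3554345, p(70)=4087968, p(71)=4697205, p(72)=5392783, p(73)=6185689, p(74)=7089500, p(75)=8118264, p(76)=9289091, p(77)=10619863, p(78)=12132164, p(79)=13848650, p(80)=15796476, p(81)=18004327, p(82)=20506255, p(83)=23338469, p(84)=26543660, p(85)=30167357, p(86)=34262962, p(87)=38887673, p(88)=44108109, p(89)=49995925, p(90)=56634173, p(91)=64112359, p(92)=72533807, p(93)=82010177, p(94)=92669720, p(95)=104651419, p(96)=118114304, p(97)=133230930, p(98)=150198136, p(99)=169229875, p(100)=190569292, p(101)=214481126, p(102)=241265379, p(103)=271248950, p(104)=304801365, p(105)=342325709, p(106)=384276336, p(107)=431149389, p(108)=483502844, p(109)=541946240, p(110)=607163746, p(111)=679903203, p(112)=761002156, p(113)=851376628, p(114)=952050665, p(115)=1064144451, p(116)=1188908248, p(117)=1327710076, p(118)=1482074143, p(119)=1653668665, p(120)=1844349560, p(121)=2056148051, p(122)=2291320912, p(123)=2552338241, p(124)=2841940500, p(125)=3163127352, p(126)=3519222692, p(127)=3913864295, p(128)=4351078600, p(129)=4835271870, p(130)=5371315400, p(131)=5964539504, p(132)=6620830889, p(133)=7346629512, p(134)=8149040695, p(135)=9035836076, p(136)=10015581680, p(137)=11097645016, p(138)=12292341831, p(139)=13610949895, p(140)=15065878135, p(141)=16670689208, p(142)=18440293320, p(143)=20390982757, p(144)=22540654445, p(145)=24908858009, p(146)=27517052599, p(147)=30388671978, p(148)=33549419497, p(149)=37027355200, p(150)=40853235313, p(151)=45060624582, p(152)=49686288421, p(153)=54770336324, p(154)=60356673280, p(155)=66493182097, p(156)=73232243759, p(157)=80630964769, p(158)=88751778802, p(159)=97662728555, p(160)=107438159466, p(161)=118159068427, p(162)=129913904637, p(163)=142798995930, p(164)=156919475295, p(165)=172389800255, p(166)=189334822579, p(167)=207890420102, p(168)=228204732751, p(169)=250438925115, p(170)=274768617130, p(171)=301384802048, p(172)=330495499613, p(173)=362326859895, p(174)=397125074750, p(175)=435157697830, p(176)=476715857290, p(177)=522115831195, p(178)=571701605655, p(179)=625846753120, p(180)=684957390936, p(181)=749474411781, p(182)=819876908323, p(183)=896684817527, p(184)=980462880430, p(185)=1071823774337, p(186)=1171432692373, p(187)=1280011042268, p(188)=1398341745571, p(189)=1527273599625, p(190)=1667727404093.
Final step: p(191) = p(190) + p(189) - p(186) - p(184) + p(179) + p(176) - p(169) - p(165) + p(156) + p(151) - p(140) - p(134) + p(121) + p(114) - p(99) - p(91) + p(74) + p(65) - p(46) - p(36) + p(15) + p(4)
= 1667727404093 + 1527273599625 - 1171432692373 - 980462880430 + 625846753120 + 476715857290 - 250438925115 - 172389800255 + 73232243759 + 45060624582 - 15065878135 - 8149040695 + 2056148051 + 952050665 - 169229875 - 64112359 + 7089500 + 2012558 - 105558 - 17977 + 176 + 5
= 1820701100652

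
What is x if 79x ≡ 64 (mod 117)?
x ≡ 103 (mod 117)

gcd(79, 117) = 1, which divides 64, so solutions exist.
Find 79^(-1) mod 117 by the extended Euclidean algorithm:
117 = 1 × 79 + 38  ⟹  38 = (1)·117 + (-1)·79
79 = 2 × 38 + 3  ⟹  3 = (-2)·117 + (3)·79
38 = 12 × 3 + 2  ⟹  2 = (25)·117 + (-37)·79
3 = 1 × 2 + 1  ⟹  1 = (-27)·117 + (40)·79
So (40)·79 ≡ 1 (mod 117), i.e. 79^(-1) ≡ 40 (mod 117).
x ≡ 40 × 64 = 2560 ≡ 103 (mod 117).
Check: 79 × 103 = 8137 ≡ 64 (mod 117).
Unique solution: x ≡ 103 (mod 117)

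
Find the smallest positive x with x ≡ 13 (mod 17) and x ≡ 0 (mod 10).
30

Using Chinese Remainder Theorem:
M = 17 × 10 = 170
M1 = 10, M2 = 17
y1 = 10^(-1) mod 17 = 12
y2 = 17^(-1) mod 10 = 3
x = (13×10×12 + 0×17×3) mod 170 = 30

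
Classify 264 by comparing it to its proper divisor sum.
abundant

Proper divisors of 264: sum = 1 + 2 + 3 + 4 + 6 + 8 + 11 + 12 + 22 + 24 + 33 + 44 + 66 + 88 + 132 = 456
Since 456 > 264, 264 is abundant.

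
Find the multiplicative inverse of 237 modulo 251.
233

gcd(237, 251) = 1, so the inverse exists.
Extended Euclidean algorithm on (251, 237):
251 = 1 × 237 + 14  ⟹  14 = (1)·251 + (-1)·237
237 = 16 × 14 + 13  ⟹  13 = (-16)·251 + (17)·237
14 = 1 × 13 + 1  ⟹  1 = (17)·251 + (-18)·237
So (-18)·237 ≡ 1 (mod 251), i.e. 237^(-1) ≡ -18 ≡ 233 (mod 251).
Check: 237 × 233 = 55221 ≡ 1 (mod 251)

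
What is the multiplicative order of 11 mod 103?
102

103 is prime, so ord(11) divides φ(103) = 102.
Divisors of 102: 1, 2, 3, 6, 17, 34, 51, 102.
Repeated squaring: 11^1 ≡ 11, 11^2 ≡ 18, 11^4 ≡ 15, 11^8 ≡ 19, 11^16 ≡ 52, 11^32 ≡ 26, 11^64 ≡ 58 (mod 103).
Test 11^d mod 103 for each divisor d in increasing order:
11^1 ≡ 11
11^2 ≡ 18
11^3 = 11^2·11^1 ≡ 95
11^6 = 11^4·11^2 ≡ 64
11^17 = 11^16·11^1 ≡ 57
11^34 = 11^32·11^2 ≡ 56
11^51 = 11^32·11^16·11^2·11^1 ≡ 102
11^102 = 11^64·11^32·11^4·11^2 ≡ 1  ← first divisor giving 1
The order is 102.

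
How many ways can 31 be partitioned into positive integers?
6842

p(n) counts ways to write n as a sum of positive integers (order ignored).
Euler's pentagonal recurrence: p(k) = p(k-1) + p(k-2) - p(k-5) - p(k-7) + p(k-12) + p(k-15) - ... (offsets j(3j∓1)/2, signs ++--, p(0)=1, p(<0)=0).
DP table for k = 0..30: p(0)=1, p(1)=1, p(2)=2, p(3)=3, p(4)=5, p(5)=7, p(6)=11, p(7)=15, p(8)=22, p(9)=30, p(10)=42, p(11)=56, p(12)=77, p(13)=101, p(14)=135, p(15)=176, p(16)=231, p(17)=297, p(18)=385, p(19)=490, p(20)=627, p(21)=792, p(22)=1002, p(23)=1255, p(24)=1575, p(25)=1958, p(26)=2436, p(27)=3010, p(28)=3718, p(29)=4565, p(30)=5604.
Final step: p(31) = p(30) + p(29) - p(26) - p(24) + p(19) + p(16) - p(9) - p(5)
= 5604 + 4565 - 2436 - 1575 + 490 + 231 - 30 - 7
= 6842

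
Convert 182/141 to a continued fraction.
[1; 3, 2, 3, 1, 1, 2]

Euclidean algorithm steps:
182 = 1 × 141 + 41
141 = 3 × 41 + 18
41 = 2 × 18 + 5
18 = 3 × 5 + 3
5 = 1 × 3 + 2
3 = 1 × 2 + 1
2 = 2 × 1 + 0
Continued fraction: [1; 3, 2, 3, 1, 1, 2]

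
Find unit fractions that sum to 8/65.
1/9 + 1/84 + 1/16380

Greedy algorithm:
8/65: ceiling(65/8) = 9, use 1/9
7/585: ceiling(585/7) = 84, use 1/84
1/16380: ceiling(16380/1) = 16380, use 1/16380
Result: 8/65 = 1/9 + 1/84 + 1/16380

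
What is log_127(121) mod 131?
56

Baby-step giant-step with step n = ⌈√131⌉ = 12.
Baby steps 127^j mod 131 (j:value) for j=0..11: 0:1, 1:127, 2:16, 3:67, 4:125, 5:24, 6:35, 7:122, 8:36, 9:118, 10:52, 11:54.
Giant-step multiplier: 127^(-12) ≡ 127^(130-12) = 127^118 ≡ 94 (mod 131).
Giant steps γ_i = 121·94^i mod 131: γ_0=121, γ_1=108, γ_2=65, γ_3=84, γ_4=36 (in table at j=8).
x = i·n + j = 4·12 + 8 = 56.
Check: 127^56 ≡ 121 (mod 131).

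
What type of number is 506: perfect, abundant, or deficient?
deficient

Proper divisors of 506: sum = 1 + 2 + 11 + 22 + 23 + 46 + 253 = 358
Since 358 < 506, 506 is deficient.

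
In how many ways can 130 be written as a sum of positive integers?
5371315400

p(n) counts ways to write n as a sum of positive integers (order ignored).
Euler's pentagonal recurrence: p(k) = p(k-1) + p(k-2) - p(k-5) - p(k-7) + p(k-12) + p(k-15) - ... (offsets j(3j∓1)/2, signs ++--, p(0)=1, p(<0)=0).
DP table for k = 0..129: p(0)=1, p(1)=1, p(2)=2, p(3)=3, p(4)=5, p(5)=7, p(6)=11, p(7)=15, p(8)=22, p(9)=30, p(10)=42, p(11)=56, p(12)=77, p(13)=101, p(14)=135, p(15)=176, p(16)=231, p(17)=297, p(18)=385, p(19)=490, p(20)=627, p(21)=792, p(22)=1002, p(23)=1255, p(24)=1575, p(25)=1958, p(26)=2436, p(27)=3010, p(28)=3718, p(29)=4565, p(30)=5604, p(31)=6842, p(32)=8349, p(33)=10143, p(34)=12310, p(35)=14883, p(36)=17977, p(37)=21637, p(38)=26015, p(39)=31185, p(40)=37338, p(41)=44583, p(42)=53174, p(43)=63261, p(44)=75175, p(45)=89134, p(46)=105558, p(47)=124754, p(48)=147273, p(49)=173525, p(50)=204226, p(51)=239943, p(52)=281589, p(53)=329931, p(54)=386155, p(55)=451276, p(56)=526823, p(57)=614154, p(58)=715220, p(59)=831820, p(60)=966467, p(61)=1121505, p(62)=1300156, p(63)=1505499, p(64)=1741630, p(65)=2012558, p(66)=2323520, p(67)=2679689, p(68)=3087735, p(69)=3554345, p(70)=4087968, p(71)=4697205, p(72)=5392783, p(73)=6185689, p(74)=7089500, p(75)=8118264, p(76)=9289091, p(77)=10619863, p(78)=12132164, p(79)=13848650, p(80)=15796476, p(81)=18004327, p(82)=20506255, p(83)=23338469, p(84)=26543660, p(85)=30167357, p(86)=34262962, p(87)=38887673, p(88)=44108109, p(89)=49995925, p(90)=56634173, p(91)=64112359, p(92)=72533807, p(93)=82010177, p(94)=92669720, p(95)=104651419, p(96)=118114304, p(97)=133230930, p(98)=150198136, p(99)=169229875, p(100)=190569292, p(101)=214481126, p(102)=241265379, p(103)=271248950, p(104)=304801365, p(105)=342325709, p(106)=384276336, p(107)=431149389, p(108)=483502844, p(109)=541946240, p(110)=607163746, p(111)=679903203, p(112)=761002156, p(113)=851376628, p(114)=952050665, p(115)=1064144451, p(116)=1188908248, p(117)=1327710076, p(118)=1482074143, p(119)=1653668665, p(120)=1844349560, p(121)=2056148051, p(122)=2291320912, p(123)=2552338241, p(124)=2841940500, p(125)=3163127352, p(126)=3519222692, p(127)=3913864295, p(128)=4351078600, p(129)=4835271870.
Final step: p(130) = p(129) + p(128) - p(125) - p(123) + p(118) + p(115) - p(108) - p(104) + p(95) + p(90) - p(79) - p(73) + p(60) + p(53) - p(38) - p(30) + p(13) + p(4)
= 4835271870 + 4351078600 - 3163127352 - 2552338241 + 1482074143 + 1064144451 - 483502844 - 304801365 + 104651419 + 56634173 - 13848650 - 6185689 + 966467 + 329931 - 26015 - 5604 + 101 + 5
= 5371315400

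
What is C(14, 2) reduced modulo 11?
3

Using Lucas' theorem:
Write n=14 and k=2 in base 11:
n in base 11: [1, 3]
k in base 11: [0, 2]
C(14,2) mod 11 = ∏ C(n_i, k_i) mod 11
Digit binomials (mod 11): C(1,0) = 1; C(3,2) = 3
Product: 1 × 3 = 3 ≡ 3 (mod 11)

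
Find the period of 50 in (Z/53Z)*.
52

53 is prime, so ord(50) divides φ(53) = 52.
Divisors of 52: 1, 2, 4, 13, 26, 52.
Repeated squaring: 50^1 ≡ 50, 50^2 ≡ 9, 50^4 ≡ 28, 50^8 ≡ 42, 50^16 ≡ 15, 50^32 ≡ 13 (mod 53).
Test 50^d mod 53 for each divisor d in increasing order:
50^1 ≡ 50
50^2 ≡ 9
50^4 ≡ 28
50^13 = 50^8·50^4·50^1 ≡ 23
50^26 = 50^16·50^8·50^2 ≡ 52
50^52 = 50^32·50^16·50^4 ≡ 1  ← first divisor giving 1
The order is 52.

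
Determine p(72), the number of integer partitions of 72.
5392783

p(n) counts ways to write n as a sum of positive integers (order ignored).
Euler's pentagonal recurrence: p(k) = p(k-1) + p(k-2) - p(k-5) - p(k-7) + p(k-12) + p(k-15) - ... (offsets j(3j∓1)/2, signs ++--, p(0)=1, p(<0)=0).
DP table for k = 0..71: p(0)=1, p(1)=1, p(2)=2, p(3)=3, p(4)=5, p(5)=7, p(6)=11, p(7)=15, p(8)=22, p(9)=30, p(10)=42, p(11)=56, p(12)=77, p(13)=101, p(14)=135, p(15)=176, p(16)=231, p(17)=297, p(18)=385, p(19)=490, p(20)=627, p(21)=792, p(22)=1002, p(23)=1255, p(24)=1575, p(25)=1958, p(26)=2436, p(27)=3010, p(28)=3718, p(29)=4565, p(30)=5604, p(31)=6842, p(32)=8349, p(33)=10143, p(34)=12310, p(35)=14883, p(36)=17977, p(37)=21637, p(38)=26015, p(39)=31185, p(40)=37338, p(41)=44583, p(42)=53174, p(43)=63261, p(44)=75175, p(45)=89134, p(46)=105558, p(47)=124754, p(48)=147273, p(49)=173525, p(50)=204226, p(51)=239943, p(52)=281589, p(53)=329931, p(54)=386155, p(55)=451276, p(56)=526823, p(57)=614154, p(58)=715220, p(59)=831820, p(60)=966467, p(61)=1121505, p(62)=1300156, p(63)=1505499, p(64)=1741630, p(65)=2012558, p(66)=2323520, p(67)=2679689, p(68)=3087735, p(69)=3554345, p(70)=4087968, p(71)=4697205.
Final step: p(72) = p(71) + p(70) - p(67) - p(65) + p(60) + p(57) - p(50) - p(46) + p(37) + p(32) - p(21) - p(15) + p(2)
= 4697205 + 4087968 - 2679689 - 2012558 + 966467 + 614154 - 204226 - 105558 + 21637 + 8349 - 792 - 176 + 2
= 5392783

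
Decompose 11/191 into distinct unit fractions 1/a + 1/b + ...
1/18 + 1/492 + 1/281916

Greedy algorithm:
11/191: ceiling(191/11) = 18, use 1/18
7/3438: ceiling(3438/7) = 492, use 1/492
1/281916: ceiling(281916/1) = 281916, use 1/281916
Result: 11/191 = 1/18 + 1/492 + 1/281916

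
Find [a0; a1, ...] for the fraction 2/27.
[0; 13, 2]

Euclidean algorithm steps:
2 = 0 × 27 + 2
27 = 13 × 2 + 1
2 = 2 × 1 + 0
Continued fraction: [0; 13, 2]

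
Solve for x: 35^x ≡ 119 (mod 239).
199

Baby-step giant-step with step n = ⌈√239⌉ = 16.
Baby steps 35^j mod 239 (j:value) for j=0..15: 0:1, 1:35, 2:30, 3:94, 4:183, 5:191, 6:232, 7:233, 8:29, 9:59, 10:153, 11:97, 12:49, 13:42, 14:36, 15:65.
Giant-step multiplier: 35^(-16) ≡ 35^(238-16) = 35^222 ≡ 133 (mod 239).
Giant steps γ_i = 119·133^i mod 239: γ_0=119, γ_1=53, γ_2=118, γ_3=159, γ_4=115, γ_5=238, γ_6=106, γ_7=236, γ_8=79, γ_9=230, γ_10=237, γ_11=212, γ_12=233 (in table at j=7).
x = i·n + j = 12·16 + 7 = 199.
Check: 35^199 ≡ 119 (mod 239).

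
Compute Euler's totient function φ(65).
48

65 = 5 × 13
φ(n) = n × ∏(1 - 1/p) for each prime p dividing n
φ(65) = 65 × (1 - 1/5) × (1 - 1/13) = 48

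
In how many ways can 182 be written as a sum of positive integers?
819876908323

p(n) counts ways to write n as a sum of positive integers (order ignored).
Euler's pentagonal recurrence: p(k) = p(k-1) + p(k-2) - p(k-5) - p(k-7) + p(k-12) + p(k-15) - ... (offsets j(3j∓1)/2, signs ++--, p(0)=1, p(<0)=0).
DP table for k = 0..181: p(0)=1, p(1)=1, p(2)=2, p(3)=3, p(4)=5, p(5)=7, p(6)=11, p(7)=15, p(8)=22, p(9)=30, p(10)=42, p(11)=56, p(12)=77, p(13)=101, p(14)=135, p(15)=176, p(16)=231, p(17)=297, p(18)=385, p(19)=490, p(20)=627, p(21)=792, p(22)=1002, p(23)=1255, p(24)=1575, p(25)=1958, p(26)=2436, p(27)=3010, p(28)=3718, p(29)=4565, p(30)=5604, p(31)=6842, p(32)=8349, p(33)=10143, p(34)=12310, p(35)=14883, p(36)=17977, p(37)=21637, p(38)=26015, p(39)=31185, p(40)=37338, p(41)=44583, p(42)=53174, p(43)=63261, p(44)=75175, p(45)=89134, p(46)=105558, p(47)=124754, p(48)=147273, p(49)=173525, p(50)=204226, p(51)=239943, p(52)=281589, p(53)=329931, p(54)=386155, p(55)=451276, p(56)=526823, p(57)=614154, p(58)=715220, p(59)=831820, p(60)=966467, p(61)=1121505, p(62)=1300156, p(63)=1505499, p(64)=1741630, p(65)=2012558, p(66)=2323520, p(67)=2679689, p(68)=3087735, p(69)=3554345, p(70)=4087968, p(71)=4697205, p(72)=5392783, p(73)=6185689, p(74)=7089500, p(75)=8118264, p(76)=9289091, p(77)=10619863, p(78)=12132164, p(79)=13848650, p(80)=15796476, p(81)=18004327, p(82)=20506255, p(83)=23338469, p(84)=26543660, p(85)=30167357, p(86)=34262962, p(87)=38887673, p(88)=44108109, p(89)=49995925, p(90)=56634173, p(91)=64112359, p(92)=72533807, p(93)=82010177, p(94)=92669720, p(95)=104651419, p(96)=118114304, p(97)=133230930, p(98)=150198136, p(99)=169229875, p(100)=190569292, p(101)=214481126, p(102)=241265379, p(103)=271248950, p(104)=304801365, p(105)=342325709, p(106)=384276336, p(107)=431149389, p(108)=483502844, p(109)=541946240, p(110)=607163746, p(111)=679903203, p(112)=761002156, p(113)=851376628, p(114)=952050665, p(115)=1064144451, p(116)=1188908248, p(117)=1327710076, p(118)=1482074143, p(119)=1653668665, p(120)=1844349560, p(121)=2056148051, p(122)=2291320912, p(123)=2552338241, p(124)=2841940500, p(125)=3163127352, p(126)=3519222692, p(127)=3913864295, p(128)=4351078600, p(129)=4835271870, p(130)=5371315400, p(131)=5964539504, p(132)=6620830889, p(133)=7346629512, p(134)=8149040695, p(135)=9035836076, p(136)=10015581680, p(137)=11097645016, p(138)=12292341831, p(139)=13610949895, p(140)=15065878135, p(141)=16670689208, p(142)=18440293320, p(143)=20390982757, p(144)=22540654445, p(145)=24908858009, p(146)=27517052599, p(147)=30388671978, p(148)=33549419497, p(149)=37027355200, p(150)=40853235313, p(151)=45060624582, p(152)=49686288421, p(153)=54770336324, p(154)=60356673280, p(155)=66493182097, p(156)=73232243759, p(157)=80630964769, p(158)=88751778802, p(159)=97662728555, p(160)=107438159466, p(161)=118159068427, p(162)=129913904637, p(163)=142798995930, p(164)=156919475295, p(165)=172389800255, p(166)=189334822579, p(167)=207890420102, p(168)=228204732751, p(169)=250438925115, p(170)=274768617130, p(171)=301384802048, p(172)=330495499613, p(173)=362326859895, p(174)=397125074750, p(175)=435157697830, p(176)=476715857290, p(177)=522115831195, p(178)=571701605655, p(179)=625846753120, p(180)=684957390936, p(181)=749474411781.
Final step: p(182) = p(181) + p(180) - p(177) - p(175) + p(170) + p(167) - p(160) - p(156) + p(147) + p(142) - p(131) - p(125) + p(112) + p(105) - p(90) - p(82) + p(65) + p(56) - p(37) - p(27) + p(6)
= 749474411781 + 684957390936 - 522115831195 - 435157697830 + 274768617130 + 207890420102 - 107438159466 - 73232243759 + 30388671978 + 18440293320 - 5964539504 - 3163127352 + 761002156 + 342325709 - 56634173 - 20506255 + 2012558 + 526823 - 21637 - 3010 + 11
= 819876908323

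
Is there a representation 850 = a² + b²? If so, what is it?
3² + 29² (a=3, b=29)

Factorization: 850 = 2 × 5^2 × 17
By Fermat: n is sum of two squares iff every prime p ≡ 3 (mod 4) appears to even power.
All primes ≡ 3 (mod 4) appear to even power.
Search a = 0, 1, 2, … for 850 - a² a perfect square: first hit at a = 3: 850 - 9 = 841 = 29².
850 = 3² + 29² = 9 + 841 ✓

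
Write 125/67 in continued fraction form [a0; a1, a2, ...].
[1; 1, 6, 2, 4]

Euclidean algorithm steps:
125 = 1 × 67 + 58
67 = 1 × 58 + 9
58 = 6 × 9 + 4
9 = 2 × 4 + 1
4 = 4 × 1 + 0
Continued fraction: [1; 1, 6, 2, 4]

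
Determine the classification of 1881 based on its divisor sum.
deficient

Proper divisors of 1881: sum = 1 + 3 + 9 + 11 + 19 + 33 + 57 + 99 + 171 + 209 + 627 = 1239
Since 1239 < 1881, 1881 is deficient.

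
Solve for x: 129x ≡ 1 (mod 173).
114

gcd(129, 173) = 1, so the inverse exists.
Extended Euclidean algorithm on (173, 129):
173 = 1 × 129 + 44  ⟹  44 = (1)·173 + (-1)·129
129 = 2 × 44 + 41  ⟹  41 = (-2)·173 + (3)·129
44 = 1 × 41 + 3  ⟹  3 = (3)·173 + (-4)·129
41 = 13 × 3 + 2  ⟹  2 = (-41)·173 + (55)·129
3 = 1 × 2 + 1  ⟹  1 = (44)·173 + (-59)·129
So (-59)·129 ≡ 1 (mod 173), i.e. 129^(-1) ≡ -59 ≡ 114 (mod 173).
Check: 129 × 114 = 14706 ≡ 1 (mod 173)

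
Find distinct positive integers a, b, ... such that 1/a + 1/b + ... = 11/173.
1/16 + 1/923 + 1/2554864

Greedy algorithm:
11/173: ceiling(173/11) = 16, use 1/16
3/2768: ceiling(2768/3) = 923, use 1/923
1/2554864: ceiling(2554864/1) = 2554864, use 1/2554864
Result: 11/173 = 1/16 + 1/923 + 1/2554864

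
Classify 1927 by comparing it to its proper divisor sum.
deficient

Proper divisors of 1927: sum = 1 + 41 + 47 = 89
Since 89 < 1927, 1927 is deficient.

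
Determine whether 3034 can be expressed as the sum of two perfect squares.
3² + 55² (a=3, b=55)

Factorization: 3034 = 2 × 37 × 41
By Fermat: n is sum of two squares iff every prime p ≡ 3 (mod 4) appears to even power.
All primes ≡ 3 (mod 4) appear to even power.
Search a = 0, 1, 2, … for 3034 - a² a perfect square: first hit at a = 3: 3034 - 9 = 3025 = 55².
3034 = 3² + 55² = 9 + 3025 ✓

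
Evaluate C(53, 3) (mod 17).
0

Using Lucas' theorem:
Write n=53 and k=3 in base 17:
n in base 17: [3, 2]
k in base 17: [0, 3]
C(53,3) mod 17 = ∏ C(n_i, k_i) mod 17
Digit binomials (mod 17): C(3,0) = 1; C(2,3) = 0 (k_i > n_i)
Product: 1 × 0 = 0 ≡ 0 (mod 17)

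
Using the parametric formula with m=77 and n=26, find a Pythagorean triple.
(5253, 4004, 6605)

Euclid's formula: a = m² - n², b = 2mn, c = m² + n²
m = 77, n = 26
a = 77² - 26² = 5929 - 676 = 5253
b = 2 × 77 × 26 = 4004
c = 77² + 26² = 5929 + 676 = 6605
Verification: 5253² + 4004² = 27594009 + 16032016 = 43626025 = 6605² ✓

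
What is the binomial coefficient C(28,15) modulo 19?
0

Using Lucas' theorem:
Write n=28 and k=15 in base 19:
n in base 19: [1, 9]
k in base 19: [0, 15]
C(28,15) mod 19 = ∏ C(n_i, k_i) mod 19
Digit binomials (mod 19): C(1,0) = 1; C(9,15) = 0 (k_i > n_i)
Product: 1 × 0 = 0 ≡ 0 (mod 19)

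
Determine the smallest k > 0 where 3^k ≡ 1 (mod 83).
41

83 is prime, so ord(3) divides φ(83) = 82.
Divisors of 82: 1, 2, 41, 82.
Repeated squaring: 3^1 ≡ 3, 3^2 ≡ 9, 3^4 ≡ 81, 3^8 ≡ 4, 3^16 ≡ 16, 3^32 ≡ 7, 3^64 ≡ 49 (mod 83).
Test 3^d mod 83 for each divisor d in increasing order:
3^1 ≡ 3
3^2 ≡ 9
3^41 = 3^32·3^8·3^1 ≡ 1  ← first divisor giving 1
The order is 41.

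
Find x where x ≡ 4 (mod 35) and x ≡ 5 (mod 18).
599

Using Chinese Remainder Theorem:
M = 35 × 18 = 630
M1 = 18, M2 = 35
y1 = 18^(-1) mod 35 = 2
y2 = 35^(-1) mod 18 = 17
x = (4×18×2 + 5×35×17) mod 630 = 599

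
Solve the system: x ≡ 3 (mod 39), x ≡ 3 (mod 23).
3

Using Chinese Remainder Theorem:
M = 39 × 23 = 897
M1 = 23, M2 = 39
y1 = 23^(-1) mod 39 = 17
y2 = 39^(-1) mod 23 = 13
x = (3×23×17 + 3×39×13) mod 897 = 3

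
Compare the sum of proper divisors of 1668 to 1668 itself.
abundant

Proper divisors of 1668: sum = 1 + 2 + 3 + 4 + 6 + 12 + 139 + 278 + 417 + 556 + 834 = 2252
Since 2252 > 1668, 1668 is abundant.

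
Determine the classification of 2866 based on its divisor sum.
deficient

Proper divisors of 2866: sum = 1 + 2 + 1433 = 1436
Since 1436 < 2866, 2866 is deficient.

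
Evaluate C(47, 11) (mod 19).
0

Using Lucas' theorem:
Write n=47 and k=11 in base 19:
n in base 19: [2, 9]
k in base 19: [0, 11]
C(47,11) mod 19 = ∏ C(n_i, k_i) mod 19
Digit binomials (mod 19): C(2,0) = 1; C(9,11) = 0 (k_i > n_i)
Product: 1 × 0 = 0 ≡ 0 (mod 19)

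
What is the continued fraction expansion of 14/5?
[2; 1, 4]

Euclidean algorithm steps:
14 = 2 × 5 + 4
5 = 1 × 4 + 1
4 = 4 × 1 + 0
Continued fraction: [2; 1, 4]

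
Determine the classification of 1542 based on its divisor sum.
abundant

Proper divisors of 1542: sum = 1 + 2 + 3 + 6 + 257 + 514 + 771 = 1554
Since 1554 > 1542, 1542 is abundant.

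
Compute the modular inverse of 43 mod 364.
127

gcd(43, 364) = 1, so the inverse exists.
Extended Euclidean algorithm on (364, 43):
364 = 8 × 43 + 20  ⟹  20 = (1)·364 + (-8)·43
43 = 2 × 20 + 3  ⟹  3 = (-2)·364 + (17)·43
20 = 6 × 3 + 2  ⟹  2 = (13)·364 + (-110)·43
3 = 1 × 2 + 1  ⟹  1 = (-15)·364 + (127)·43
So (127)·43 ≡ 1 (mod 364), i.e. 43^(-1) ≡ 127 (mod 364).
Check: 43 × 127 = 5461 ≡ 1 (mod 364)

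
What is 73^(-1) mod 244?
117

gcd(73, 244) = 1, so the inverse exists.
Extended Euclidean algorithm on (244, 73):
244 = 3 × 73 + 25  ⟹  25 = (1)·244 + (-3)·73
73 = 2 × 25 + 23  ⟹  23 = (-2)·244 + (7)·73
25 = 1 × 23 + 2  ⟹  2 = (3)·244 + (-10)·73
23 = 11 × 2 + 1  ⟹  1 = (-35)·244 + (117)·73
So (117)·73 ≡ 1 (mod 244), i.e. 73^(-1) ≡ 117 (mod 244).
Check: 73 × 117 = 8541 ≡ 1 (mod 244)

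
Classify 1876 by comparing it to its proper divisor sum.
abundant

Proper divisors of 1876: sum = 1 + 2 + 4 + 7 + 14 + 28 + 67 + 134 + 268 + 469 + 938 = 1932
Since 1932 > 1876, 1876 is abundant.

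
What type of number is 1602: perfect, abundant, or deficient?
abundant

Proper divisors of 1602: sum = 1 + 2 + 3 + 6 + 9 + 18 + 89 + 178 + 267 + 534 + 801 = 1908
Since 1908 > 1602, 1602 is abundant.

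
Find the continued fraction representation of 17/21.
[0; 1, 4, 4]

Euclidean algorithm steps:
17 = 0 × 21 + 17
21 = 1 × 17 + 4
17 = 4 × 4 + 1
4 = 4 × 1 + 0
Continued fraction: [0; 1, 4, 4]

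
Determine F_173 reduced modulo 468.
5

Matrix identity: Q^n = [[F_(n+1), F_n], [F_n, F_(n-1)]] with Q = [[1,1],[1,0]].
n = 173 = 10101101₂. Square-and-multiply, entries mod 468:
Q^1 = [[1,1],[1,0]]
Q^2 = (Q^1)² = [[2,1],[1,1]]
Q^5 = (Q^2)²·Q = [[8,5],[5,3]]
Q^10 = (Q^5)² = [[89,55],[55,34]]
Q^21 = (Q^10)²·Q = [[395,182],[182,213]]
Q^43 = (Q^21)²·Q = [[285,77],[77,208]]
Q^86 = (Q^43)² = [[106,53],[53,53]]
Q^173 = (Q^86)²·Q = [[8,5],[5,3]]
F_173 mod 468 = Q^173[0][1] = 5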